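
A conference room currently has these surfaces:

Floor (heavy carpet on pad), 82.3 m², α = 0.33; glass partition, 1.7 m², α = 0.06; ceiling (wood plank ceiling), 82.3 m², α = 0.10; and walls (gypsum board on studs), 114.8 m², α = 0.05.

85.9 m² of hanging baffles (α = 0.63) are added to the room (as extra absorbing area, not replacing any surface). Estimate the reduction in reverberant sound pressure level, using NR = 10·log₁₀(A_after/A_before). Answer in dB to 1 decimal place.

Total absorption A_before = 82.3·0.33 + 1.7·0.06 + 82.3·0.10 + 114.8·0.05
  = 27.159 + 0.102 + 8.230 + 5.740 = 41.231 m² sabins.
Treatment contributes 85.9·0.63 = 54.117 sabins.
A_after = 41.231 + 54.117 = 95.348 sabins.
NR = 10·log₁₀(95.348/41.231) = 3.6 dB.

3.6 dB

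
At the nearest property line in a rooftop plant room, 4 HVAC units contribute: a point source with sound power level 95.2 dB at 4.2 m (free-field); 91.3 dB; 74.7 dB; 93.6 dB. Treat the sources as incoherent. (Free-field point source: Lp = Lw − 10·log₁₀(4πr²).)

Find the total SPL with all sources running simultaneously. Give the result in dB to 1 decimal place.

Source at 4.2 m: Lp = 95.2 − 10·log₁₀(4π·4.2²) = 95.2 − 10·log₁₀(221.671) = 71.7 dB.
Sum in the linear (power) domain: Σ 10^(Lᵢ/10) = 10^(71.7/10) + 10^(91.3/10) + 10^(74.7/10) + 10^(93.6/10) = 3.684e+09.
Back to dB: 10·log₁₀ Σ = 95.7 dB.

95.7 dB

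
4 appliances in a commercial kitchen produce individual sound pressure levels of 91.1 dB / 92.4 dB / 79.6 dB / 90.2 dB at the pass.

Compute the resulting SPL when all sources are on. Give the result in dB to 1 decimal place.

Sum in the linear (power) domain: Σ 10^(Lᵢ/10) = 10^(91.1/10) + 10^(92.4/10) + 10^(79.6/10) + 10^(90.2/10) = 4.164e+09.
L_total = 10·log₁₀(4.164e+09) = 96.2 dB.

96.2 dB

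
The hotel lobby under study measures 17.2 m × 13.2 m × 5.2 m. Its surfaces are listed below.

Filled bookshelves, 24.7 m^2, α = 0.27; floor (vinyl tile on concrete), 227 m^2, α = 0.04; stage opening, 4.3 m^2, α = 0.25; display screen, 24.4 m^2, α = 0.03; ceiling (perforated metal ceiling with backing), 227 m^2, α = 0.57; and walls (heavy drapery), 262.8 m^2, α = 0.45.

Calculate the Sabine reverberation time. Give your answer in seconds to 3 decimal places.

0.717 s

Total absorption A = 24.7×0.27 + 227×0.04 + 4.3×0.25 + 24.4×0.03 + 227×0.57 + 262.8×0.45
  = 6.669 + 9.080 + 1.075 + 0.732 + 129.390 + 118.260 = 265.206 m^2 sabins.
Volume V = 17.2 × 13.2 × 5.2 = 1180.608 m³.
T = 0.161 V/A = 0.161·1180.608/265.206 = 0.717 s.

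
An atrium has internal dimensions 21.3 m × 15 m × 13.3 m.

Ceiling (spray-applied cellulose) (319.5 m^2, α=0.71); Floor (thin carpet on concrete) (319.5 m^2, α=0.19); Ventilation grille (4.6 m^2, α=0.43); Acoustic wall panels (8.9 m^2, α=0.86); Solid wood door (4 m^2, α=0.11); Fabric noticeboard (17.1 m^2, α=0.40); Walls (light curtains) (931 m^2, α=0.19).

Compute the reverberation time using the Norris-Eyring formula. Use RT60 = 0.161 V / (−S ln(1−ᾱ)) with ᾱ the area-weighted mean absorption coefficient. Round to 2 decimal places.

1.20 s

Total surface area S = 319.5 + 319.5 + 4.6 + 8.9 + 4 + 17.1 + 931 = 1604.6 m^2.
Absorption A = 319.5×0.71 + 319.5×0.19 + 4.6×0.43 + 8.9×0.86 + 4×0.11 + 17.1×0.40 + 931×0.19 = 481.352 sabins.
ᾱ = 481.352 / 1604.6 = 0.3000.
−S·ln(1−ᾱ) = −1604.6 × ln(1 − 0.3000) = 572.321.
V = 21.3 × 15 × 13.3 = 4249.35 m³.
RT60 = 0.161 × 4249.35 / 572.321 = 1.20 s.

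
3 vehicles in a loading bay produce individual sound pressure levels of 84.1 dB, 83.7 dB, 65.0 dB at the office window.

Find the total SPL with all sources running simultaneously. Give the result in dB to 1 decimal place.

86.9 dB

Σ 10^(Lᵢ/10) = 4.946e+08.
L_total = 10·log₁₀(4.946e+08) = 86.9 dB.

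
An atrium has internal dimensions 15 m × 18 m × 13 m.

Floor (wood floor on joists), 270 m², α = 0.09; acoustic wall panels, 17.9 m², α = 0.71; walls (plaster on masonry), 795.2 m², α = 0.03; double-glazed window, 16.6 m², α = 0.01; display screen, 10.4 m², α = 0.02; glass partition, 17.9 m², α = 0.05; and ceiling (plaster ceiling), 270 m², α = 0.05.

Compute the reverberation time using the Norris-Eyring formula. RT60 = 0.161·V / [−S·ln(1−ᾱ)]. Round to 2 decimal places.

7.27 s

Total surface area S = 270 + 17.9 + 795.2 + 16.6 + 10.4 + 17.9 + 270 = 1398.0 m².
Absorption A = 270·0.09 + 17.9·0.71 + 795.2·0.03 + 16.6·0.01 + 10.4·0.02 + 17.9·0.05 + 270·0.05 = 75.634 sabins.
ᾱ = 75.634 / 1398.0 = 0.0541.
−S·ln(1−ᾱ) = −1398.0 × ln(1 − 0.0541) = 77.755.
V = 15 × 18 × 13 = 3510 m³.
T = 0.161·V/[−S·ln(1−ᾱ)] = 0.161·3510/77.755 = 7.27 s.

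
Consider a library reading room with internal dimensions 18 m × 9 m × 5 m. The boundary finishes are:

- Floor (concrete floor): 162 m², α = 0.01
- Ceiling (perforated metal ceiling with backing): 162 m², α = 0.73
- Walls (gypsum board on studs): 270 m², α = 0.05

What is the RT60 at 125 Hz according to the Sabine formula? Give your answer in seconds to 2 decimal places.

0.98 sec

Equivalent absorption area: A = 162×0.01 + 162×0.73 + 270×0.05 = 133.380 m².
Volume V = 18 × 9 × 5 = 810 m³.
RT60 = 0.161 · V / A = 0.161 × 810 / 133.380 = 0.98 s.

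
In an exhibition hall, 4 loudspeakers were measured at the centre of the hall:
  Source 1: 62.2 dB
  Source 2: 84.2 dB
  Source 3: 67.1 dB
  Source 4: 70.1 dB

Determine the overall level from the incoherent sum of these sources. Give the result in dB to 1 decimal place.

Sum in the linear (power) domain: Σ 10^(Lᵢ/10) = 10^(62.2/10) + 10^(84.2/10) + 10^(67.1/10) + 10^(70.1/10) = 2.8e+08.
Back to dB: 10·log₁₀ Σ = 84.5 dB.

84.5 dB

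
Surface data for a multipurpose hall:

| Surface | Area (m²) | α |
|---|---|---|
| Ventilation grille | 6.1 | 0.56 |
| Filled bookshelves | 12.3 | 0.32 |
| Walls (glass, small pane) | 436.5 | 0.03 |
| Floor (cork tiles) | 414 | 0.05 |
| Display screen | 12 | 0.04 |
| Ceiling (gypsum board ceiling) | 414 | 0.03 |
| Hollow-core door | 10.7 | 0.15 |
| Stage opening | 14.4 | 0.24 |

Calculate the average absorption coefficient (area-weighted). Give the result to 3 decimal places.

0.045

S = Σ Sᵢ = 6.1 + 12.3 + 436.5 + 414 + 12 + 414 + 10.7 + 14.4 = 1320.0 m².
Σ(Sᵢαᵢ) = 6.1×0.56 + 12.3×0.32 + 436.5×0.03 + 414×0.05 + 12×0.04 + 414×0.03 + 10.7×0.15 + 14.4×0.24 = 59.108.
ᾱ = A/S = 0.045.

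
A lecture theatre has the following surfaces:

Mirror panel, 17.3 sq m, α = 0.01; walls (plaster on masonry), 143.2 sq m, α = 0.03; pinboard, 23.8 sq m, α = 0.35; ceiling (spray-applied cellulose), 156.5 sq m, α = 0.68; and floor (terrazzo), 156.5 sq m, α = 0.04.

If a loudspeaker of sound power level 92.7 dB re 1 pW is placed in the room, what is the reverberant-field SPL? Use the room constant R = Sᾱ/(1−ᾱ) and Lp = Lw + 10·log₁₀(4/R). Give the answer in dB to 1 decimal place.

76.5 dB

Σ(Sᵢαᵢ) = 17.3·0.01 + 143.2·0.03 + 23.8·0.35 + 156.5·0.68 + 156.5·0.04 = 125.479; total area S = 497.3 sq m.
ᾱ = 125.479/497.3 = 0.2523; R = Sᾱ/(1−ᾱ) = 125.479/(1−0.2523) = 167.820 sq m.
Lp = Lw + 10 log₁₀(4/R) = 92.7 -16.23 = 76.5 dB.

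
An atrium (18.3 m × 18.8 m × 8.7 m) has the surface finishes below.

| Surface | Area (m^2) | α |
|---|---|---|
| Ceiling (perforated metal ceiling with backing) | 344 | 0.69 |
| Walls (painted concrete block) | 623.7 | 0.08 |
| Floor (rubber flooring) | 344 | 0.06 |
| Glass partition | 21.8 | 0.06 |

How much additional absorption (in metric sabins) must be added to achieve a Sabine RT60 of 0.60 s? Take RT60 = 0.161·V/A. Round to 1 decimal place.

Total absorption A₁ = 344*0.69 + 623.7*0.08 + 344*0.06 + 21.8*0.06
  = 237.360 + 49.896 + 20.640 + 1.308 = 309.204 m^2 sabins.
Target A₂ = 0.161·2993.148/0.60 = 803.161 sabins (V = 2993.148 m³).
ΔA = A₂ − A₁ = 803.161 − 309.204 = 494.0 sabins.

494.0 sabins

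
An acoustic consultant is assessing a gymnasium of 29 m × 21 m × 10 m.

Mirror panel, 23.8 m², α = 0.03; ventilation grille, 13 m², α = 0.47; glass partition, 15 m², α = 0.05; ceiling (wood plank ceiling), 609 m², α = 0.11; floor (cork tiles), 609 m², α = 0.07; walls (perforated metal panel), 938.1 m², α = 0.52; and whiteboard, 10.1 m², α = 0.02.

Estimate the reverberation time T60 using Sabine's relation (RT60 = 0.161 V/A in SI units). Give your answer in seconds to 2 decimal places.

1.62 s

Total absorption A = 23.8·0.03 + 13·0.47 + 15·0.05 + 609·0.11 + 609·0.07 + 938.1·0.52 + 10.1·0.02
  = 0.714 + 6.110 + 0.750 + 66.990 + 42.630 + 487.812 + 0.202 = 605.208 m² sabins.
Volume V = 29 × 21 × 10 = 6090 m³.
Sabine: RT60 = 0.161 × 6090 / 605.208 = 1.62 s.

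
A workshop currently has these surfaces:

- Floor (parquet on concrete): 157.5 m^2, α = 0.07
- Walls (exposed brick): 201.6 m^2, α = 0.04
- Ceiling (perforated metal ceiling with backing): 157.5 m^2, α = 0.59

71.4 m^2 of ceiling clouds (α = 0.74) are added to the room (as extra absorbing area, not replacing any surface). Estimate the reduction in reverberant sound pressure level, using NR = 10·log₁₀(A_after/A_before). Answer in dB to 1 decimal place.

1.7 dB

Summing Sᵢαᵢ: 11.025 + 8.064 + 92.925 → A_before = 112.014 sabins.
Treatment contributes 71.4·0.74 = 52.836 sabins.
New total A_after = 164.850 sabins.
Reduction = 10 log₁₀(A_after/A_before) = 10 log₁₀(1.4717) = 1.7 dB.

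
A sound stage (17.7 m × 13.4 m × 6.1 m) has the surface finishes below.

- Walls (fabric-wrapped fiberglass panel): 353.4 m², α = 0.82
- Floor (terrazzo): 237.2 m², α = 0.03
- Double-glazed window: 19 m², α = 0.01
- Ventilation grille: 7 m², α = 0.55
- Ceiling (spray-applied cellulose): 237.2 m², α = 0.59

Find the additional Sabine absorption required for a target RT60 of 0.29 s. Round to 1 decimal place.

362.3 sabins

Equivalent absorption area: A₁ = 353.4·0.82 + 237.2·0.03 + 19·0.01 + 7·0.55 + 237.2·0.59 = 440.892 m².
V = 1446.798 m³. Required absorption A₂ = 0.161 × 1446.798 / 0.29 = 803.222 sabins.
Shortfall: 803.222 − 440.892 = 362.3 sabins.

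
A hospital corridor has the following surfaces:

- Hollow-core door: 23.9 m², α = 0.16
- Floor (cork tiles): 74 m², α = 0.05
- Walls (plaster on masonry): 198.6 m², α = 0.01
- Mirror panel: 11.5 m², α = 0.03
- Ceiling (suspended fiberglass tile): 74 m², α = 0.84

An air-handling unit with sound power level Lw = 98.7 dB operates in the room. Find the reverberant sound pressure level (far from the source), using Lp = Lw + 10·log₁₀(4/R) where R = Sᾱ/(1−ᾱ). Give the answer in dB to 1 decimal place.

85.2 dB

A = 72.015 sabins; S = 382.0 m².
ᾱ = 72.015/382.0 = 0.1885; R = Sᾱ/(1−ᾱ) = 72.015/(1−0.1885) = 88.743 m².
Lp = Lw + 10 log₁₀(4/R) = 98.7 -13.46 = 85.2 dB.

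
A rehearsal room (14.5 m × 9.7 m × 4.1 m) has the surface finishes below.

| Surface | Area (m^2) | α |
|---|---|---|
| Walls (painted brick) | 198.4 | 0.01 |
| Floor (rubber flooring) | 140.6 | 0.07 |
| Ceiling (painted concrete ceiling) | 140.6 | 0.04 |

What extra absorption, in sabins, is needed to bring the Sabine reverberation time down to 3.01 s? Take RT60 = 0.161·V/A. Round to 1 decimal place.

A₁ = Σ Sᵢαᵢ = 198.4·0.01 + 140.6·0.07 + 140.6·0.04 = 17.450 sabins.
For T = 3.01 s, need A₂ = 0.161·V/T = 0.161·576.665/3.01 = 30.845 sabins.
Shortfall: 30.845 − 17.450 = 13.4 sabins.

13.4 sabins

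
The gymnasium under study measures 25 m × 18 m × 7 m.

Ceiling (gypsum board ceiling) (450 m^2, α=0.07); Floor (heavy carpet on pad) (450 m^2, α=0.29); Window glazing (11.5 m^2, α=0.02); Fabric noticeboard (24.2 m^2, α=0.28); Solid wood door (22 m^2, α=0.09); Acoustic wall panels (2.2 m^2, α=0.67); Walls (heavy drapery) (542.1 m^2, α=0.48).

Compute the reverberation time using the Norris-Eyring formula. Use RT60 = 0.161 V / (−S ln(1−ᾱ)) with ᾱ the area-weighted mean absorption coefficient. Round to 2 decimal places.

Total surface area S = 450 + 450 + 11.5 + 24.2 + 22 + 2.2 + 542.1 = 1502.0 m^2.
Σ(Sᵢαᵢ) = 450·0.07 + 450·0.29 + 11.5·0.02 + 24.2·0.28 + 22·0.09 + 2.2·0.67 + 542.1·0.48 = 432.668.
Mean coefficient ᾱ = A/S = 0.2881.
−S·ln(1−ᾱ) = −1502.0 × ln(1 − 0.2881) = 510.406.
V = 25 × 18 × 7 = 3150 m³.
T = 0.161·V/[−S·ln(1−ᾱ)] = 0.161·3150/510.406 = 0.99 s.

0.99 s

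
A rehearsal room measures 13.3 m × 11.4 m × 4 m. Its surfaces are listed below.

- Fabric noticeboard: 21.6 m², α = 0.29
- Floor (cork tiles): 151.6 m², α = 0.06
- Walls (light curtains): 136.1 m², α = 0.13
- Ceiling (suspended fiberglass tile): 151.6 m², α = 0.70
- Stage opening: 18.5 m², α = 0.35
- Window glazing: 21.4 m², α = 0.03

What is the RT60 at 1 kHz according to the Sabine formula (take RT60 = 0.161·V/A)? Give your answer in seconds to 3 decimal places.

Summing Sᵢαᵢ: 6.264 + 9.096 + 17.693 + 106.120 + 6.475 + 0.642 → A = 146.290 sabins.
Room volume: 606.48 m³.
Sabine: RT60 = 0.161 × 606.48 / 146.290 = 0.667 s.

0.667 sec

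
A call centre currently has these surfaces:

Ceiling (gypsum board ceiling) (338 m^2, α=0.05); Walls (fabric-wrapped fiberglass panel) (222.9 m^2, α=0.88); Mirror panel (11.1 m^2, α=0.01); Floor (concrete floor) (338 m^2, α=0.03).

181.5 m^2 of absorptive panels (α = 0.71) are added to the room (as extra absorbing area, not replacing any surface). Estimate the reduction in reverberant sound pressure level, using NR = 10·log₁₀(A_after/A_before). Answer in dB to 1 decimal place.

2.0 dB

A_before = Σ Sᵢαᵢ = 338·0.05 + 222.9·0.88 + 11.1·0.01 + 338·0.03 = 223.303 sabins.
Added absorption = 181.5 × 0.71 = 128.865 sabins.
A_after = 223.303 + 128.865 = 352.168 sabins.
NR = 10·log₁₀(352.168/223.303) = 2.0 dB.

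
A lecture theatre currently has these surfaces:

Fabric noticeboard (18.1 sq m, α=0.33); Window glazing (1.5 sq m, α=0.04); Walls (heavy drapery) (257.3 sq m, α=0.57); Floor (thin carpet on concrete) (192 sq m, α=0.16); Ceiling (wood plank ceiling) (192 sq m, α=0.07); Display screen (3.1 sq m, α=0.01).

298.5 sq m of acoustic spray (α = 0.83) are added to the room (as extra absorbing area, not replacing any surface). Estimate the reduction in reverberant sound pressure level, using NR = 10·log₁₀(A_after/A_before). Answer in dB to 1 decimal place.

Summing Sᵢαᵢ: 5.973 + 0.060 + 146.661 + 30.720 + 13.440 + 0.031 → A_before = 196.885 sabins.
Added absorption = 298.5 × 0.83 = 247.755 sabins.
A_after = 196.885 + 247.755 = 444.640 sabins.
NR = 10·log₁₀(444.640/196.885) = 3.5 dB.

3.5 dB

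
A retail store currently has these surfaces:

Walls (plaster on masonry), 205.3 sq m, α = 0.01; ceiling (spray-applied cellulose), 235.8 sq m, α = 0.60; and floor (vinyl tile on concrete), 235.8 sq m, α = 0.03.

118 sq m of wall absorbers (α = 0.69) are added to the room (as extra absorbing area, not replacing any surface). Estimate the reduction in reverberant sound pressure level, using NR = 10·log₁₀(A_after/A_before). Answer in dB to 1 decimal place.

A_before = Σ Sᵢαᵢ = 205.3*0.01 + 235.8*0.60 + 235.8*0.03 = 150.607 sabins.
Treatment contributes 118·0.69 = 81.420 sabins.
New total A_after = 232.027 sabins.
Reduction = 10 log₁₀(A_after/A_before) = 10 log₁₀(1.5406) = 1.9 dB.

1.9 dB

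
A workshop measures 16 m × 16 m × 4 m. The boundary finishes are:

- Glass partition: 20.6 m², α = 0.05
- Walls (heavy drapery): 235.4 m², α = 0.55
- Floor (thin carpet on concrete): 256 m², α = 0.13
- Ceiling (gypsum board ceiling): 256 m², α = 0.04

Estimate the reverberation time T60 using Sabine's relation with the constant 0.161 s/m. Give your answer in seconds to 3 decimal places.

0.947 seconds

Equivalent absorption area: A = 20.6×0.05 + 235.4×0.55 + 256×0.13 + 256×0.04 = 174.020 m².
Room volume: 1024 m³.
T = 0.161 V/A = 0.161·1024/174.020 = 0.947 s.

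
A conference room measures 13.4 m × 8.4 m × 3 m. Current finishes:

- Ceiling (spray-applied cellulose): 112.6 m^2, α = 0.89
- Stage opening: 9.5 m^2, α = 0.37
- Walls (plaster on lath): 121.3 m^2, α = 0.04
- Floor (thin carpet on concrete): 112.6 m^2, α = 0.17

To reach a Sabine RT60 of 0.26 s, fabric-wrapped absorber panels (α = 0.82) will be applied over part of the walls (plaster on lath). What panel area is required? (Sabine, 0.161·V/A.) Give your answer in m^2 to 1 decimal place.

Equivalent absorption area: A₁ = 112.6·0.89 + 9.5·0.37 + 121.3·0.04 + 112.6·0.17 = 127.723 m^2.
Required A₂ = 0.161·337.68/0.26 = 209.102 sabins.
ΔA needed = 209.102 − 127.723 = 81.379 sabins.
Net gain per m^2: Δα = 0.82 − 0.04 = 0.78.
Panel area = 81.379 / 0.78 = 104.3 m^2.

104.3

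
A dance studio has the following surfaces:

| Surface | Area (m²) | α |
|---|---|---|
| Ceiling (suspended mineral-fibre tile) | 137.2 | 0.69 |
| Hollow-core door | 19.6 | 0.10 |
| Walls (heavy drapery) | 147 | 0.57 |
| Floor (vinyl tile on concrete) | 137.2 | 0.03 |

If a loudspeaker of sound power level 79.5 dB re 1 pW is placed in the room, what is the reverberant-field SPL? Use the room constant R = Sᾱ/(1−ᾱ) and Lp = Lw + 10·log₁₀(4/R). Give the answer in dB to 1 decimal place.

Σ(Sᵢαᵢ) = 137.2×0.69 + 19.6×0.10 + 147×0.57 + 137.2×0.03 = 184.534; total area S = 441.0 m².
ᾱ = 184.534/441.0 = 0.4184; R = Sᾱ/(1−ᾱ) = 184.534/(1−0.4184) = 317.287 m².
Lp = Lw + 10 log₁₀(4/R) = 79.5 -18.99 = 60.5 dB.

60.5 dB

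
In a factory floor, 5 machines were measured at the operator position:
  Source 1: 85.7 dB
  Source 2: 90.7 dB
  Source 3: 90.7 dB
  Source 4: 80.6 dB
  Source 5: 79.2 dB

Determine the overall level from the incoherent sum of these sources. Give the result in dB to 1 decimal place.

94.7 dB

Sum in the linear (power) domain: Σ 10^(Lᵢ/10) = 10^(85.7/10) + 10^(90.7/10) + 10^(90.7/10) + 10^(80.6/10) + 10^(79.2/10) = 2.919e+09.
Combined level = 10 log₁₀(2.919e+09) = 94.7 dB.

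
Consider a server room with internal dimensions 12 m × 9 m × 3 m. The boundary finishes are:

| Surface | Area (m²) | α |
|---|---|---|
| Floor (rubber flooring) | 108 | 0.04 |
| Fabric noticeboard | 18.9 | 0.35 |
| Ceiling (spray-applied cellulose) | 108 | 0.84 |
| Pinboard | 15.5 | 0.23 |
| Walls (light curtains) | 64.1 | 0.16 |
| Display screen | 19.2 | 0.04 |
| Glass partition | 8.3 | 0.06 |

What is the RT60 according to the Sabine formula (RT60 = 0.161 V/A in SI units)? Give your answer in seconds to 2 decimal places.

0.45 sec

Summing Sᵢαᵢ: 4.320 + 6.615 + 90.720 + 3.565 + 10.256 + 0.768 + 0.498 → A = 116.742 sabins.
V = 12·9·3 = 324 m³.
RT60 = 0.161 · V / A = 0.161 × 324 / 116.742 = 0.45 s.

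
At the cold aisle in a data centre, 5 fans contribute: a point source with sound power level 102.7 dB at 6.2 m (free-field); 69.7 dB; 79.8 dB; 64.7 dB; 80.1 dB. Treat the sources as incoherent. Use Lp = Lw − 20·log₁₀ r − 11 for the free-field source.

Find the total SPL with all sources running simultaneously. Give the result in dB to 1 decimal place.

84.0 dB

Source at 6.2 m: Lp = 102.7 − 20·log₁₀(6.2) − 11 = 75.9 dB.
Σ 10^(Lᵢ/10) = 2.49e+08.
Combined level = 10 log₁₀(2.49e+08) = 84.0 dB.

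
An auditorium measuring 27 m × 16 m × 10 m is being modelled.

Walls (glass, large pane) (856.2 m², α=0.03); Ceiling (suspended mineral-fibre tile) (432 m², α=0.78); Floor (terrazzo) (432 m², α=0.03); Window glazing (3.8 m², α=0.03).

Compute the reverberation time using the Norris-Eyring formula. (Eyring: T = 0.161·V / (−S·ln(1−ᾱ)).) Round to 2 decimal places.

S = Σ Sᵢ = 1724.0 m².
Absorption A = 856.2×0.03 + 432×0.78 + 432×0.03 + 3.8×0.03 = 375.720 sabins.
ᾱ = 375.720 / 1724.0 = 0.2179.
−S·ln(1−ᾱ) = −1724.0 × ln(1 − 0.2179) = 423.712.
V = 27 × 16 × 10 = 4320 m³.
RT60 = 0.161 × 4320 / 423.712 = 1.64 s.

1.64 s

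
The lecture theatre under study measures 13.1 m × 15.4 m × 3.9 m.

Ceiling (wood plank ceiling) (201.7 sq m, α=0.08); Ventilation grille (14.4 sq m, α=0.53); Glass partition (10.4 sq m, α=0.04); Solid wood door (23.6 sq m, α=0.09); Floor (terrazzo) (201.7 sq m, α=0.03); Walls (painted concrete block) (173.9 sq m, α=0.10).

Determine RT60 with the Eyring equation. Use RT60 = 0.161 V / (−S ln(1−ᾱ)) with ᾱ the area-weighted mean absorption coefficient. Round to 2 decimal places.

S = Σ Sᵢ = 625.7 sq m.
Absorption A = 201.7·0.08 + 14.4·0.53 + 10.4·0.04 + 23.6·0.09 + 201.7·0.03 + 173.9·0.10 = 49.749 sabins.
ᾱ = 49.749 / 625.7 = 0.0795.
−S·ln(1−ᾱ) = −625.7 × ln(1 − 0.0795) = 51.832.
V = 13.1 × 15.4 × 3.9 = 786.786 m³.
T = 0.161·V/[−S·ln(1−ᾱ)] = 0.161·786.786/51.832 = 2.44 s.

2.44 sec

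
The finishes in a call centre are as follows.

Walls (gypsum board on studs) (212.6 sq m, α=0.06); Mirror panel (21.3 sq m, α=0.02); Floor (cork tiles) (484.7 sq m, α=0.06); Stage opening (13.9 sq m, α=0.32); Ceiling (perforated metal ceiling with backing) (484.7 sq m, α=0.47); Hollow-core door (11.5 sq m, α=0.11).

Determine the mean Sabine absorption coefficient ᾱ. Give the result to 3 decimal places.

Total surface area S = 1228.7 sq m.
Σ(Sᵢαᵢ) = 212.6·0.06 + 21.3·0.02 + 484.7·0.06 + 13.9·0.32 + 484.7·0.47 + 11.5·0.11 = 275.786.
ᾱ = 275.786 / 1228.7 = 0.224.

0.224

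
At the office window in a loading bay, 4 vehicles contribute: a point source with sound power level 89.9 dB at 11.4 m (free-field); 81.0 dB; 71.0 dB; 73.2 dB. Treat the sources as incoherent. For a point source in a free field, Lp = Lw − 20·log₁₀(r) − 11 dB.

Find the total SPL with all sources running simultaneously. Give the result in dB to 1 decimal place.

82.0 dB

Source at 11.4 m: Lp = 89.9 − 20·log₁₀(11.4) − 11 = 57.8 dB.
Sum in the linear (power) domain: Σ 10^(Lᵢ/10) = 10^(57.8/10) + 10^(81.0/10) + 10^(71.0/10) + 10^(73.2/10) = 1.6e+08.
L_total = 10·log₁₀(1.6e+08) = 82.0 dB.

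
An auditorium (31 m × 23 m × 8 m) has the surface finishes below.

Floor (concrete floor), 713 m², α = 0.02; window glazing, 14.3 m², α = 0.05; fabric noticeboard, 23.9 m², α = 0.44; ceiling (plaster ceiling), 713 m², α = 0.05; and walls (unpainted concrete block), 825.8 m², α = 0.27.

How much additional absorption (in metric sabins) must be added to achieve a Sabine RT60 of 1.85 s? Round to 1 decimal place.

212.3 sabins

Total absorption A₁ = 713*0.02 + 14.3*0.05 + 23.9*0.44 + 713*0.05 + 825.8*0.27
  = 14.260 + 0.715 + 10.516 + 35.650 + 222.966 = 284.107 m² sabins.
V = 5704 m³. Required absorption A₂ = 0.161 × 5704 / 1.85 = 496.402 sabins.
ΔA = A₂ − A₁ = 496.402 − 284.107 = 212.3 sabins.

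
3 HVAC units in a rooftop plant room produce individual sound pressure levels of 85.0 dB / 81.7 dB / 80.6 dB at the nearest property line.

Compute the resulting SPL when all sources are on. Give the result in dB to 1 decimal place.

Σ 10^(Lᵢ/10) = 5.79e+08.
Combined level = 10 log₁₀(5.79e+08) = 87.6 dB.

87.6 dB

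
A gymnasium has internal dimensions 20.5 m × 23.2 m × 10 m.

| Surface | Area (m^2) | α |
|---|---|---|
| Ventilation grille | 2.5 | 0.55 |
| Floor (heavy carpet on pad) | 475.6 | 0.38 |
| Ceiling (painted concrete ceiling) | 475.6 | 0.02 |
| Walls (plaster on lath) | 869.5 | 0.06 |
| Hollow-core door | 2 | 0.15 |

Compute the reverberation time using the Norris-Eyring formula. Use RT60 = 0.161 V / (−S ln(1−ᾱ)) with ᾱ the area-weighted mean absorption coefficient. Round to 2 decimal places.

2.92 seconds

Total surface area S = 2.5 + 475.6 + 475.6 + 869.5 + 2 = 1825.2 m^2.
Σ(Sᵢαᵢ) = 2.5×0.55 + 475.6×0.38 + 475.6×0.02 + 869.5×0.06 + 2×0.15 = 244.085.
Mean coefficient ᾱ = A/S = 0.1337.
−S·ln(1−ᾱ) = −1825.2 × ln(1 − 0.1337) = 261.960.
V = 20.5 × 23.2 × 10 = 4756 m³.
RT60 = 0.161 × 4756 / 261.960 = 2.92 s.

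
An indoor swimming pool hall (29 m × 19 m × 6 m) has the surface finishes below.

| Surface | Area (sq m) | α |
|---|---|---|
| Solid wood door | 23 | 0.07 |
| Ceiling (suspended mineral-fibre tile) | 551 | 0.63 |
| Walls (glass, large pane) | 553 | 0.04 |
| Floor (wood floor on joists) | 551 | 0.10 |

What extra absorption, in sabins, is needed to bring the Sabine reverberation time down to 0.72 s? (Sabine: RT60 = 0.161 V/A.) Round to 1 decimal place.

Summing Sᵢαᵢ: 1.610 + 347.130 + 22.120 + 55.100 → A₁ = 425.960 sabins.
Target A₂ = 0.161·3306/0.72 = 739.258 sabins (V = 3306 m³).
Shortfall: 739.258 − 425.960 = 313.3 sabins.

313.3 sabins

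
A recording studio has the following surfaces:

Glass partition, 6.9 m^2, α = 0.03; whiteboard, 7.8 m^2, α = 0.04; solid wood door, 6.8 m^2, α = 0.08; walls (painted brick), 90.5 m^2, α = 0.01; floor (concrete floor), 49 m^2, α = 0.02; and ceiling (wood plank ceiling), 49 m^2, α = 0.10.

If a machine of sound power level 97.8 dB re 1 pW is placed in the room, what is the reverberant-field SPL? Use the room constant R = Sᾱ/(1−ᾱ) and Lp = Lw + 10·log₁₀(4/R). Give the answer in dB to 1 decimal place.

A = 7.848 sabins; S = 210.0 m^2.
ᾱ = 0.0374, so room constant R = A/(1−ᾱ) = 8.153 m^2.
Lp = 97.8 + 10·log₁₀(4/8.153) = 97.8 + (-3.09) = 94.7 dB.

94.7 dB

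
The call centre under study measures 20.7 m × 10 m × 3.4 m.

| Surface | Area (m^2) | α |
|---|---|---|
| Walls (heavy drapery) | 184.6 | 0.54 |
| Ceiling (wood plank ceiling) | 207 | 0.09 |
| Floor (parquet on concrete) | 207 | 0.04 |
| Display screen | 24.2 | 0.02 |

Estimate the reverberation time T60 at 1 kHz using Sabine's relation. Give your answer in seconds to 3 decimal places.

A = Σ Sᵢαᵢ = 184.6·0.54 + 207·0.09 + 207·0.04 + 24.2·0.02 = 127.078 sabins.
Room volume: 703.8 m³.
Sabine: RT60 = 0.161 × 703.8 / 127.078 = 0.892 s.

0.892 s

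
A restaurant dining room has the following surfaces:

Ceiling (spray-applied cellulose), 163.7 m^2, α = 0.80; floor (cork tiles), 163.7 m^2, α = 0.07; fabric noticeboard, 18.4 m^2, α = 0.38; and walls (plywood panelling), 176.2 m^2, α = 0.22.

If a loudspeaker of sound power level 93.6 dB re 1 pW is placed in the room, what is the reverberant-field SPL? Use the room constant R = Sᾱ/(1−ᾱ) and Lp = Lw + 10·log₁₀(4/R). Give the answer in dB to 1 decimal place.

A = 188.175 sabins; S = 522.0 m^2.
ᾱ = 188.175/522.0 = 0.3605; R = Sᾱ/(1−ᾱ) = 188.175/(1−0.3605) = 294.253 m^2.
Lp = 93.6 + 10·log₁₀(4/294.253) = 93.6 + (-18.67) = 74.9 dB.

74.9 dB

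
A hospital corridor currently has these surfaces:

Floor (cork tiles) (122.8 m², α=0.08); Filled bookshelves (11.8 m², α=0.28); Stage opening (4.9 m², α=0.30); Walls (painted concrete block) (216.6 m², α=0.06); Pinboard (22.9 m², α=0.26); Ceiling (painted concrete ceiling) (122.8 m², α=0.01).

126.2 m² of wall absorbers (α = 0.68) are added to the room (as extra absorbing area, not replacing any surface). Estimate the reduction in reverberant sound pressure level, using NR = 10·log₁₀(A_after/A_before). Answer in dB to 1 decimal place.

5.4 dB

Total absorption A_before = 122.8*0.08 + 11.8*0.28 + 4.9*0.30 + 216.6*0.06 + 22.9*0.26 + 122.8*0.01
  = 9.824 + 3.304 + 1.470 + 12.996 + 5.954 + 1.228 = 34.776 m² sabins.
Added absorption = 126.2 × 0.68 = 85.816 sabins.
A_after = 34.776 + 85.816 = 120.592 sabins.
NR = 10·log₁₀(120.592/34.776) = 5.4 dB.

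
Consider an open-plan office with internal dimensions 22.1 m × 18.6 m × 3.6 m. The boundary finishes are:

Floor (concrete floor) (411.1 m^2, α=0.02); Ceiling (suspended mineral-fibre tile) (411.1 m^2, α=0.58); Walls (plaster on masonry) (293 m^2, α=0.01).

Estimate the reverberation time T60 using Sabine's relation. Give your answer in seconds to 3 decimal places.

Total absorption A = 411.1×0.02 + 411.1×0.58 + 293×0.01
  = 8.222 + 238.438 + 2.930 = 249.590 m^2 sabins.
V = 22.1·18.6·3.6 = 1479.816 m³.
T = 0.161 V/A = 0.161·1479.816/249.590 = 0.955 s.

0.955 sec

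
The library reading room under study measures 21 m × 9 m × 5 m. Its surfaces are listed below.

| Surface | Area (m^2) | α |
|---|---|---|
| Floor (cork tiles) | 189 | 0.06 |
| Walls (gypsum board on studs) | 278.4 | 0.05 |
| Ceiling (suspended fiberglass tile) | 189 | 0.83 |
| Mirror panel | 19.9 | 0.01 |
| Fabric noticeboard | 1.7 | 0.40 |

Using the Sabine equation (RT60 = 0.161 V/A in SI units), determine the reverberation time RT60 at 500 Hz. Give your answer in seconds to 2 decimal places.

Total absorption A = 189×0.06 + 278.4×0.05 + 189×0.83 + 19.9×0.01 + 1.7×0.40
  = 11.340 + 13.920 + 156.870 + 0.199 + 0.680 = 183.009 m^2 sabins.
V = 21·9·5 = 945 m³.
Sabine: RT60 = 0.161 × 945 / 183.009 = 0.83 s.

0.83 s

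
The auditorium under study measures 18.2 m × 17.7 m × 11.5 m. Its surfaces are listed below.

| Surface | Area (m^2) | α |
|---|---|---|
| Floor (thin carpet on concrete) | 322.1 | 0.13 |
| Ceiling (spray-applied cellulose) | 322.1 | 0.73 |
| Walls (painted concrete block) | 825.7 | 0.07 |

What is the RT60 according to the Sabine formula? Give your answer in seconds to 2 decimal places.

1.78 sec

Summing Sᵢαᵢ: 41.873 + 235.133 + 57.799 → A = 334.805 sabins.
Room volume: 3704.61 m³.
T = 0.161 V/A = 0.161·3704.61/334.805 = 1.78 s.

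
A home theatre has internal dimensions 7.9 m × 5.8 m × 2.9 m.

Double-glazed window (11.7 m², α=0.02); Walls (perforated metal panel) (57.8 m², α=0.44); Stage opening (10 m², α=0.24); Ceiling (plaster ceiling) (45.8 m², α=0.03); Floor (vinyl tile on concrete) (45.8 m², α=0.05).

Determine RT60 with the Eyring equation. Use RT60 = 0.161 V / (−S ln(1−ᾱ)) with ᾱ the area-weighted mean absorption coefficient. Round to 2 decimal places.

Total surface area S = 11.7 + 57.8 + 10 + 45.8 + 45.8 = 171.1 m².
Σ(Sᵢαᵢ) = 11.7×0.02 + 57.8×0.44 + 10×0.24 + 45.8×0.03 + 45.8×0.05 = 31.730.
Mean coefficient ᾱ = A/S = 0.1854.
−S·ln(1−ᾱ) = −171.1 × ln(1 − 0.1854) = 35.085.
V = 7.9 × 5.8 × 2.9 = 132.878 m³.
RT60 = 0.161 × 132.878 / 35.085 = 0.61 s.

0.61 sec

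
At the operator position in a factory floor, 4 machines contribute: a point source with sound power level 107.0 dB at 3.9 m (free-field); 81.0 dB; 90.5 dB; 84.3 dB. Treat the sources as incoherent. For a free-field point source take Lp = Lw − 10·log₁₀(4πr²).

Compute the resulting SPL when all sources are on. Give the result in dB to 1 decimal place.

92.5 dB

Source at 3.9 m: Lp = 107.0 − 10·log₁₀(4π·3.9²) = 107.0 − 10·log₁₀(191.134) = 84.2 dB.
Σ 10^(Lᵢ/10) = 1.78e+09.
L_total = 10·log₁₀(1.78e+09) = 92.5 dB.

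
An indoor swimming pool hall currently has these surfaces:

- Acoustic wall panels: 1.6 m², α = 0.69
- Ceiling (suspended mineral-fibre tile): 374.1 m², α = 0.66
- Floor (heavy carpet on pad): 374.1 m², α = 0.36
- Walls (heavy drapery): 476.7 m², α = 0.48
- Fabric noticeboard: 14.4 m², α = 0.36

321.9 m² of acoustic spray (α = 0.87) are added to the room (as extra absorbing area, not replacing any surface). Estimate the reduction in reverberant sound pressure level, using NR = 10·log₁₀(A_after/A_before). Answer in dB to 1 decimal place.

Equivalent absorption area: A_before = 1.6·0.69 + 374.1·0.66 + 374.1·0.36 + 476.7·0.48 + 14.4·0.36 = 616.686 m².
Added absorption = 321.9 × 0.87 = 280.053 sabins.
A_after = 616.686 + 280.053 = 896.739 sabins.
NR = 10·log₁₀(896.739/616.686) = 1.6 dB.

1.6 dB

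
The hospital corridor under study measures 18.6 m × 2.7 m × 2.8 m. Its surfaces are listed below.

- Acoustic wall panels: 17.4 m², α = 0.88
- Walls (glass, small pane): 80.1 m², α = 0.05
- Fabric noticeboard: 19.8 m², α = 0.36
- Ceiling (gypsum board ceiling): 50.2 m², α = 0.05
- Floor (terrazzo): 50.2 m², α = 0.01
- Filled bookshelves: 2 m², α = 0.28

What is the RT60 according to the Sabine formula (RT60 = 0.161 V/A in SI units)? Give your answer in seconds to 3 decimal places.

Total absorption A = 17.4·0.88 + 80.1·0.05 + 19.8·0.36 + 50.2·0.05 + 50.2·0.01 + 2·0.28
  = 15.312 + 4.005 + 7.128 + 2.510 + 0.502 + 0.560 = 30.017 m² sabins.
Room volume: 140.616 m³.
T = 0.161 V/A = 0.161·140.616/30.017 = 0.754 s.

0.754 seconds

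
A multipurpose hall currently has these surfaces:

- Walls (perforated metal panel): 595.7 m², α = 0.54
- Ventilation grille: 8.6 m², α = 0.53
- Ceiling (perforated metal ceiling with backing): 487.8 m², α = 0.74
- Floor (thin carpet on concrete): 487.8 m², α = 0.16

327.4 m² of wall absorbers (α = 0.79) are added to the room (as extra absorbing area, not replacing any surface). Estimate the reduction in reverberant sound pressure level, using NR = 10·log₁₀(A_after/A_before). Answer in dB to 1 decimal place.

1.3 dB

Summing Sᵢαᵢ: 321.678 + 4.558 + 360.972 + 78.048 → A_before = 765.256 sabins.
Added absorption = 327.4 × 0.79 = 258.646 sabins.
New total A_after = 1023.902 sabins.
NR = 10·log₁₀(1023.902/765.256) = 1.3 dB.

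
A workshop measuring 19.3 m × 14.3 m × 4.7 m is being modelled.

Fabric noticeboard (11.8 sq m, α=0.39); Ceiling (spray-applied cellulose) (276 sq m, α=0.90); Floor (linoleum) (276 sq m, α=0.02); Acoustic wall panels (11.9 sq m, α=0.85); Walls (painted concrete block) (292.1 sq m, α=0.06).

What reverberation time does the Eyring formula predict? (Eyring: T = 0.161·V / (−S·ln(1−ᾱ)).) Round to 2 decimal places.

Total surface area S = 11.8 + 276 + 276 + 11.9 + 292.1 = 867.8 sq m.
Σ(Sᵢαᵢ) = 11.8×0.39 + 276×0.90 + 276×0.02 + 11.9×0.85 + 292.1×0.06 = 286.163.
ᾱ = 286.163 / 867.8 = 0.3298.
Eyring denominator: −S ln(1−ᾱ) = 347.275.
V = 19.3 × 14.3 × 4.7 = 1297.153 m³.
RT60 = 0.161 × 1297.153 / 347.275 = 0.60 s.

0.60 seconds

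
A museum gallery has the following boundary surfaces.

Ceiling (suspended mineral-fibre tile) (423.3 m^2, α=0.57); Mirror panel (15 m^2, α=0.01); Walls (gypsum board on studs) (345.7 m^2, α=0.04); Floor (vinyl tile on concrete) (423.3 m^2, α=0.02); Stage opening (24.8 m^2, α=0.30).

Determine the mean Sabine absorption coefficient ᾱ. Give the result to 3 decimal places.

0.220

S = Σ Sᵢ = 423.3 + 15 + 345.7 + 423.3 + 24.8 = 1232.1 m^2.
Σ(Sᵢαᵢ) = 423.3×0.57 + 15×0.01 + 345.7×0.04 + 423.3×0.02 + 24.8×0.30 = 271.165.
ᾱ = A/S = 0.220.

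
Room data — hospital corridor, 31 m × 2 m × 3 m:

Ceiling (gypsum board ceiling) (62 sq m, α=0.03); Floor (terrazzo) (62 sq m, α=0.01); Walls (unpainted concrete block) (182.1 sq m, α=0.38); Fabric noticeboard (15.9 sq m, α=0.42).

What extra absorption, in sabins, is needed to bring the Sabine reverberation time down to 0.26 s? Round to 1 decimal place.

36.8 sabins

Total absorption A₁ = 62*0.03 + 62*0.01 + 182.1*0.38 + 15.9*0.42
  = 1.860 + 0.620 + 69.198 + 6.678 = 78.356 sq m sabins.
V = 186 m³. Required absorption A₂ = 0.161 × 186 / 0.26 = 115.177 sabins.
Shortfall: 115.177 − 78.356 = 36.8 sabins.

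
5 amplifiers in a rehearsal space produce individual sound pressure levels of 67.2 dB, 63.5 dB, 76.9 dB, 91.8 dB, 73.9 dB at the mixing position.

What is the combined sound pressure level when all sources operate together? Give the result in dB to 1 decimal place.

92.0 dB

Σ 10^(Lᵢ/10) = 1.595e+09.
L_total = 10·log₁₀(1.595e+09) = 92.0 dB.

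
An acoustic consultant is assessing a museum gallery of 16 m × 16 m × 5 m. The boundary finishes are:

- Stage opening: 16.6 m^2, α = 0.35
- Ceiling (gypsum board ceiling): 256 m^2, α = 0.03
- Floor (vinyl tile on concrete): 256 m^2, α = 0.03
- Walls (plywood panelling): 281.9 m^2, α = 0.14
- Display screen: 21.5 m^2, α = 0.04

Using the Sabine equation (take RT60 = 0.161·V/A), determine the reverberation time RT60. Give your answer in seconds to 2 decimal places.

Total absorption A = 16.6*0.35 + 256*0.03 + 256*0.03 + 281.9*0.14 + 21.5*0.04
  = 5.810 + 7.680 + 7.680 + 39.466 + 0.860 = 61.496 m^2 sabins.
V = 16·16·5 = 1280 m³.
Sabine: RT60 = 0.161 × 1280 / 61.496 = 3.35 s.

3.35 s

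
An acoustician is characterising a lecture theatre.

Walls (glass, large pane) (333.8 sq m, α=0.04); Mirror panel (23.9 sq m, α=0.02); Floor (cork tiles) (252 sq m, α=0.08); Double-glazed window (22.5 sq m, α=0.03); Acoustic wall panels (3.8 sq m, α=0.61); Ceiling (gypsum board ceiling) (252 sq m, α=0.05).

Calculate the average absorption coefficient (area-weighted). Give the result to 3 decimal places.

Total surface area S = 888.0 sq m.
A = 333.8×0.04 + 23.9×0.02 + 252×0.08 + 22.5×0.03 + 3.8×0.61 + 252×0.05 = 49.583 sabins.
ᾱ = A/S = 0.056.

0.056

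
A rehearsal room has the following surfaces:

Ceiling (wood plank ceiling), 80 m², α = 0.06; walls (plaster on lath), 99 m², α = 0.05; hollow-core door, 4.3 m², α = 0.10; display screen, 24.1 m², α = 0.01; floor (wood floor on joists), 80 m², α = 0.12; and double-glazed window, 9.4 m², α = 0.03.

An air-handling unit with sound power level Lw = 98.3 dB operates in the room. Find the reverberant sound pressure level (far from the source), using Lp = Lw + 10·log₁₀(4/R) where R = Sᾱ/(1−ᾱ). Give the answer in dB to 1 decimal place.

90.9 dB

Σ(Sᵢαᵢ) = 80·0.06 + 99·0.05 + 4.3·0.10 + 24.1·0.01 + 80·0.12 + 9.4·0.03 = 20.303; total area S = 296.8 m².
ᾱ = 20.303/296.8 = 0.0684; R = Sᾱ/(1−ᾱ) = 20.303/(1−0.0684) = 21.794 m².
Lp = Lw + 10 log₁₀(4/R) = 98.3 -7.36 = 90.9 dB.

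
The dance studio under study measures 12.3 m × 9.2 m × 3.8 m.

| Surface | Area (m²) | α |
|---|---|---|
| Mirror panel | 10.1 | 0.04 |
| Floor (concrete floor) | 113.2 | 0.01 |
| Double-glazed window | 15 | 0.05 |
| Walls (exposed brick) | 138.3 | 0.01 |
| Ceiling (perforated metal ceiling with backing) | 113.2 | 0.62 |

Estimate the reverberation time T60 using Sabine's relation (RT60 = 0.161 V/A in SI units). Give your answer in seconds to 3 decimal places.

A = Σ Sᵢαᵢ = 10.1×0.04 + 113.2×0.01 + 15×0.05 + 138.3×0.01 + 113.2×0.62 = 73.853 sabins.
V = 12.3·9.2·3.8 = 430.008 m³.
RT60 = 0.161 · V / A = 0.161 × 430.008 / 73.853 = 0.937 s.

0.937 s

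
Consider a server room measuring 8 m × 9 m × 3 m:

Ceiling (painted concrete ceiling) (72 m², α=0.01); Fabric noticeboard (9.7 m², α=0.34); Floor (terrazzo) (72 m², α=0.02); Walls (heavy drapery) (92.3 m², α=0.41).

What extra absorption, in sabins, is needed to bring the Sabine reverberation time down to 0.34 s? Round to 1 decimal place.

59.0 sabins

Total absorption A₁ = 72×0.01 + 9.7×0.34 + 72×0.02 + 92.3×0.41
  = 0.720 + 3.298 + 1.440 + 37.843 = 43.301 m² sabins.
V = 216 m³. Required absorption A₂ = 0.161 × 216 / 0.34 = 102.282 sabins.
Shortfall: 102.282 − 43.301 = 59.0 sabins.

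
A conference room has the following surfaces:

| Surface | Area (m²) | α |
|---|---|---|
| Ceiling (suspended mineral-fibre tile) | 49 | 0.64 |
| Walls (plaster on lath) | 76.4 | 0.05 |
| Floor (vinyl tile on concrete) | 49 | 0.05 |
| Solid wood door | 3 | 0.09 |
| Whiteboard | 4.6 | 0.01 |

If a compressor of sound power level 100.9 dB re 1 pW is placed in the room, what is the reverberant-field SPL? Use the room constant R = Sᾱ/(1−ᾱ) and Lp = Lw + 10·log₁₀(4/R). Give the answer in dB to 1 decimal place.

Σ(Sᵢαᵢ) = 49×0.64 + 76.4×0.05 + 49×0.05 + 3×0.09 + 4.6×0.01 = 37.946; total area S = 182.0 m².
ᾱ = 37.946/182.0 = 0.2085; R = Sᾱ/(1−ᾱ) = 37.946/(1−0.2085) = 47.942 m².
Lp = Lw + 10 log₁₀(4/R) = 100.9 -10.79 = 90.1 dB.

90.1 dB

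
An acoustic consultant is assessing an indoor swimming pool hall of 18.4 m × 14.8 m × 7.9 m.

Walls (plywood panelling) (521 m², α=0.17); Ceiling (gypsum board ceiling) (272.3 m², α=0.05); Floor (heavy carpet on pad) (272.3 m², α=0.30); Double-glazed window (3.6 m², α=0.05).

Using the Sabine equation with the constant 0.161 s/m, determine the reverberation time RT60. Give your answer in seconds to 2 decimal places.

1.88 seconds

A = Σ Sᵢαᵢ = 521×0.17 + 272.3×0.05 + 272.3×0.30 + 3.6×0.05 = 184.055 sabins.
Volume V = 18.4 × 14.8 × 7.9 = 2151.328 m³.
T = 0.161 V/A = 0.161·2151.328/184.055 = 1.88 s.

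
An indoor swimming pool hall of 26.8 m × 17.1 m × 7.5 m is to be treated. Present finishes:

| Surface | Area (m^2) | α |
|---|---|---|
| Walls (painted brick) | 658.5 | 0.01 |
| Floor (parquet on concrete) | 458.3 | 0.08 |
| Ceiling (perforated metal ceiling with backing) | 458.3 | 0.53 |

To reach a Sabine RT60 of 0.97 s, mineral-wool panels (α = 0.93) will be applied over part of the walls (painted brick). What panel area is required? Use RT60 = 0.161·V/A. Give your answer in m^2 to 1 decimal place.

Equivalent absorption area: A₁ = 658.5·0.01 + 458.3·0.08 + 458.3·0.53 = 286.148 m^2.
V = 3437.1 m³. Target absorption A₂ = 0.161 × 3437.1 / 0.97 = 570.488 sabins.
Absorption to add: 570.488 − 286.148 = 284.340 sabins.
Each m^2 of panel replacing the walls (painted brick) adds (0.93 − 0.01) = 0.92 sabins.
Panel area = 284.340 / 0.92 = 309.1 m^2.

309.1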